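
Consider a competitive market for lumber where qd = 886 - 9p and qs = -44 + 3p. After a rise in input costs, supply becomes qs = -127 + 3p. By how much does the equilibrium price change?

Original equilibrium: p* = 77.5, q* = 188.5.
New equilibrium: 886 - 9p = -127 + 3p, so 1013 = 12p and p' = 1013/12; q' = 886 − 9(1013/12) = 126.25.
Change in price: 1013/12 − 77.5 = 83/12.

Δp = 83/12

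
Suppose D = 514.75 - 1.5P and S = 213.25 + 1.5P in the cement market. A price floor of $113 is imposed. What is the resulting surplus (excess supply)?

Surplus = 37.5

Equilibrium price would be P* = 100.5, so the floor at 113 binds.
At P = 113: D = 345.25, S = 382.75.
Surplus = 382.75 − 345.25 = 37.5.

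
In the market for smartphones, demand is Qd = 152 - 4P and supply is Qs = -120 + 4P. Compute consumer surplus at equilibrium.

Equilibrium: 152 - 4P = -120 + 4P gives P* = 34, Q* = 16.
Demand choke price (Qd = 0): P = 38.
CS = ½(38 − 34)(16) = 32.

Consumer surplus = 32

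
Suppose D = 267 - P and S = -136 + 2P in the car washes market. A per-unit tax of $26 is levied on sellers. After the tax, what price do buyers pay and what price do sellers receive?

Buyers pay 455/3, sellers receive 377/3

Pre-tax equilibrium: P* = 403/3, Q* = 398/3.
Tax on sellers shifts supply to S = -136 + 2(P − 26) = -188 + 2P.
267 - P = -188 + 2P gives buyer price Pb = 455/3; sellers receive Ps = 455/3 − 26 = 377/3.
New quantity: Q = 267 − 1(455/3) = 346/3.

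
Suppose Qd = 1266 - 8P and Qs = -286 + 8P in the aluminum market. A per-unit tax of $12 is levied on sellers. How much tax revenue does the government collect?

Pre-tax equilibrium: P* = 97, Q* = 490.
Tax on sellers shifts supply to Qs = -286 + 8(P − 12) = -382 + 8P.
1266 - 8P = -382 + 8P gives buyer price Pb = 103; sellers receive Ps = 103 − 12 = 91.
New quantity: Q = 1266 − 8(103) = 442.
Revenue = 12 × 442 = 5304.

Tax revenue = 5304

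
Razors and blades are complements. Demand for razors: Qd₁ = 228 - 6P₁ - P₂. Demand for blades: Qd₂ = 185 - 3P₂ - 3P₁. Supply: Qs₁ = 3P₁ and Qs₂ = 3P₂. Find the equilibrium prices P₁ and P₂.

P₁ = 1183/51, P₂ = 327/17

Market 1: 228 - 6P₁ - P₂ = 3P₁ → 9P₁ + P₂ = 228.
Market 2: 6P₂ + 3P₁ = 185.
Eliminating P₂: 6×(1) − 1×(2) gives 51P₁ = 1183, so P₁ = 1183/51.
Back-substitute into (2): P₂ = (185 − 3×1183/51) / 6 = 327/17.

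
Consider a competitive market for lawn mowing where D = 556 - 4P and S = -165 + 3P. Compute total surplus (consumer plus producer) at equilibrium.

Total surplus = 6048

Equilibrium: 556 - 4P = -165 + 3P gives P* = 103, Q* = 144.
Demand choke price: P = 139; supply starts at P = 55.
CS = ½(139 − 103)(144) = 2592; PS = ½(103 − 55)(144) = 3456.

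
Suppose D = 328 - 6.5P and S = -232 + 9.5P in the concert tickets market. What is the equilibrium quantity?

Q* = 100.5

Set D = S: 328 - 6.5P = -232 + 9.5P.
560 = 16P, so P* = 35.
Q* = 328 − 6.5(35) = 100.5.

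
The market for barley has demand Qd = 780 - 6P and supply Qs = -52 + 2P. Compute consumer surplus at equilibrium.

Consumer surplus = 2028

Equilibrium: 780 - 6P = -52 + 2P gives P* = 104, Q* = 156.
Demand choke price (Qd = 0): P = 130.
CS = ½(130 − 104)(156) = 2028.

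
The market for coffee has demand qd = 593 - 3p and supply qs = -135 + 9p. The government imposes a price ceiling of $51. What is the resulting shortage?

Equilibrium price would be p* = 182/3, so the ceiling at 51 binds.
At p = 51: qd = 593 − 3(51) = 440, qs = -135 + 9(51) = 324.
Shortage = 440 − 324 = 116.

Shortage = 116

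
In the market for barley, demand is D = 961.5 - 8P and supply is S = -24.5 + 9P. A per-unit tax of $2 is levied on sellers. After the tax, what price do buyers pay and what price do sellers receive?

Buyers pay 1004/17, sellers receive 970/17

Pre-tax equilibrium: P* = 58, Q* = 497.5.
Tax on sellers shifts supply to S = -24.5 + 9(P − 2) = -42.5 + 9P.
961.5 - 8P = -42.5 + 9P gives buyer price Pb = 1004/17; sellers receive Ps = 1004/17 − 2 = 970/17.
New quantity: Q = 961.5 − 8(1004/17) = 16627/34.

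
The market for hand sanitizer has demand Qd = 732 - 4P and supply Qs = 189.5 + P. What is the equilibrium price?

P* = 108.5

Set Qd = Qs: 732 - 4P = 189.5 + P.
542.5 = 5P, so P* = 108.5.
Q* = 732 − 4(108.5) = 298.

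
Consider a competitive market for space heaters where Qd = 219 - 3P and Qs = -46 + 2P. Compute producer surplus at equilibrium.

Equilibrium: 219 - 3P = -46 + 2P gives P* = 53, Q* = 60.
Supply starts at P = 23 (where Qs = 0).
PS = ½(53 − 23)(60) = 900.

Producer surplus = 900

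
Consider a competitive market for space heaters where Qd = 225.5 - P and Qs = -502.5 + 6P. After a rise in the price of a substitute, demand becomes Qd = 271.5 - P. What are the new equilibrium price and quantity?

Original equilibrium: P* = 104, Q* = 121.5.
New equilibrium: 271.5 - P = -502.5 + 6P, so 774 = 7P and P' = 774/7; Q' = 271.5 − 1(774/7) = 2253/14.

P' = 774/7, Q' = 2253/14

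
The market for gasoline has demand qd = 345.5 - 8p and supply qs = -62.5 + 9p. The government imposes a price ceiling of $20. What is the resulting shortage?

Equilibrium price would be p* = 24, so the ceiling at 20 binds.
At p = 20: qd = 345.5 − 8(20) = 185.5, qs = -62.5 + 9(20) = 117.5.
Shortage = 185.5 − 117.5 = 68.

Shortage = 68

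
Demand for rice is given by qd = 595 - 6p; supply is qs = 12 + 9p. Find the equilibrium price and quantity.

Set qd = qs: 595 - 6p = 12 + 9p.
583 = 15p, so p* = 583/15.
q* = 595 − 6(583/15) = 361.8.

p* = 583/15, q* = 361.8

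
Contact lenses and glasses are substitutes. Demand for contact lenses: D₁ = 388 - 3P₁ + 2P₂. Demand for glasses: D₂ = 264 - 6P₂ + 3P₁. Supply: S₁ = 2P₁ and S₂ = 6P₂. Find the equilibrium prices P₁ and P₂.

Market 1: 388 - 3P₁ + 2P₂ = 2P₁ → 5P₁ - 2P₂ = 388.
Market 2: 12P₂ - 3P₁ = 264.
Eliminating P₂: 12×(1) + 2×(2) gives 54P₁ = 5184, so P₁ = 96.
Back-substitute into (2): P₂ = (264 + 3×96) / 12 = 46.

P₁ = 96, P₂ = 46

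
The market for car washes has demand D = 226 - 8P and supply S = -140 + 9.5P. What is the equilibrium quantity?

Set D = S: 226 - 8P = -140 + 9.5P.
366 = 17.5P, so P* = 732/35.
Q* = 226 − 8(732/35) = 2054/35.

Q* = 2054/35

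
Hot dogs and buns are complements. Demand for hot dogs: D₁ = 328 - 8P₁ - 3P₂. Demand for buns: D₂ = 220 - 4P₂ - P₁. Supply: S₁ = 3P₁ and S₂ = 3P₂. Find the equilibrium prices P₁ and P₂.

Market 1: 328 - 8P₁ - 3P₂ = 3P₁ → 11P₁ + 3P₂ = 328.
Market 2: 7P₂ + P₁ = 220.
Eliminating P₂: 7×(1) − 3×(2) gives 74P₁ = 1636, so P₁ = 818/37.
Back-substitute into (2): P₂ = (220 − 1×818/37) / 7 = 1046/37.

P₁ = 818/37, P₂ = 1046/37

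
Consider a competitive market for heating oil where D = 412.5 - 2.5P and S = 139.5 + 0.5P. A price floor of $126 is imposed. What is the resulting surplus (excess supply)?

Surplus = 105

Equilibrium price would be P* = 91, so the floor at 126 binds.
At P = 126: D = 97.5, S = 202.5.
Surplus = 202.5 − 97.5 = 105.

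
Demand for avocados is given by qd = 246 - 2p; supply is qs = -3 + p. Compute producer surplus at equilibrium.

Producer surplus = 3200

Equilibrium: 246 - 2p = -3 + p gives p* = 83, q* = 80.
Supply starts at p = 3 (where qs = 0).
PS = ½(83 − 3)(80) = 3200.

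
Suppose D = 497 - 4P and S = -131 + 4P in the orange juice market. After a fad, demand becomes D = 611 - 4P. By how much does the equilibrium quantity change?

Original equilibrium: P* = 78.5, Q* = 183.
New equilibrium: 611 - 4P = -131 + 4P, so 742 = 8P and P' = 92.75; Q' = 611 − 4(92.75) = 240.
Change in quantity: 240 − 183 = 57.

ΔQ = 57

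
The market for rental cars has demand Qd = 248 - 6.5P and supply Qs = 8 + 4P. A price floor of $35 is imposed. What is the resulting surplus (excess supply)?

Surplus = 127.5

Equilibrium price would be P* = 160/7, so the floor at 35 binds.
At P = 35: Qd = 20.5, Qs = 148.
Surplus = 148 − 20.5 = 127.5.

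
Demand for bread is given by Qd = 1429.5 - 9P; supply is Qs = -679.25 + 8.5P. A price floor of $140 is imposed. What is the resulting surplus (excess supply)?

Equilibrium price would be P* = 120.5, so the floor at 140 binds.
At P = 140: Qd = 169.5, Qs = 510.75.
Surplus = 510.75 − 169.5 = 341.25.

Surplus = 341.25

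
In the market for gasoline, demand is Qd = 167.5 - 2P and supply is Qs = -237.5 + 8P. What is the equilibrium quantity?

Q* = 86.5

Set Qd = Qs: 167.5 - 2P = -237.5 + 8P.
405 = 10P, so P* = 40.5.
Q* = 167.5 − 2(40.5) = 86.5.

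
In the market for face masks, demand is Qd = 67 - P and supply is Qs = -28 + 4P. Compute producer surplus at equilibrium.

Equilibrium: 67 - P = -28 + 4P gives P* = 19, Q* = 48.
Supply starts at P = 7 (where Qs = 0).
PS = ½(19 − 7)(48) = 288.

Producer surplus = 288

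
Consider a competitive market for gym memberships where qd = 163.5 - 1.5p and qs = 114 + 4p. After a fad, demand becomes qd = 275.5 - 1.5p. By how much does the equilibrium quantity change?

Δq = 896/11

Original equilibrium: p* = 9, q* = 150.
New equilibrium: 275.5 - 1.5p = 114 + 4p, so 161.5 = 5.5p and p' = 323/11; q' = 275.5 − 1.5(323/11) = 2546/11.
Change in quantity: 2546/11 − 150 = 896/11.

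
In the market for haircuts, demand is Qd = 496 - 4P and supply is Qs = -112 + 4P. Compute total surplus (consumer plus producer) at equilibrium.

Total surplus = 9216

Equilibrium: 496 - 4P = -112 + 4P gives P* = 76, Q* = 192.
Demand choke price: P = 124; supply starts at P = 28.
CS = ½(124 − 76)(192) = 4608; PS = ½(76 − 28)(192) = 4608.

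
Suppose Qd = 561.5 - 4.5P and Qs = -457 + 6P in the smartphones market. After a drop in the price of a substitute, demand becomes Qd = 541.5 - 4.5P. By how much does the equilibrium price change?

ΔP = -40/21

Original equilibrium: P* = 97, Q* = 125.
New equilibrium: 541.5 - 4.5P = -457 + 6P, so 998.5 = 10.5P and P' = 1997/21; Q' = 541.5 − 4.5(1997/21) = 795/7.
Change in price: 1997/21 − 97 = -40/21.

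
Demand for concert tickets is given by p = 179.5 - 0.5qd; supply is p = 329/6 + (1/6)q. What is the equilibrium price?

p* = 86

Set the two price expressions equal: 179.5 - 0.5q = 329/6 + (1/6)q.
374/3 = (2/3)q, so q* = 187.
p* = 179.5 − (0.5)(187) = 86.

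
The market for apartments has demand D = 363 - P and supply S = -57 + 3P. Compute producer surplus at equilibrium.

Producer surplus = 11094

Equilibrium: 363 - P = -57 + 3P gives P* = 105, Q* = 258.
Supply starts at P = 19 (where S = 0).
PS = ½(105 − 19)(258) = 11094.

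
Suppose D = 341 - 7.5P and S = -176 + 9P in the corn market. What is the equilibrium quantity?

Set D = S: 341 - 7.5P = -176 + 9P.
517 = 16.5P, so P* = 94/3.
Q* = 341 − 7.5(94/3) = 106.

Q* = 106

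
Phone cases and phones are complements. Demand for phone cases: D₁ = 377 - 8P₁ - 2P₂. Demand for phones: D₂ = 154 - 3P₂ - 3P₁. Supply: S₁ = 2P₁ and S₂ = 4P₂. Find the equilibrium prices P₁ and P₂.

P₁ = 36.421875, P₂ = 6.390625

Market 1: 377 - 8P₁ - 2P₂ = 2P₁ → 10P₁ + 2P₂ = 377.
Market 2: 7P₂ + 3P₁ = 154.
Eliminating P₂: 7×(1) − 2×(2) gives 64P₁ = 2331, so P₁ = 36.421875.
Back-substitute into (2): P₂ = (154 − 3×36.421875) / 7 = 6.390625.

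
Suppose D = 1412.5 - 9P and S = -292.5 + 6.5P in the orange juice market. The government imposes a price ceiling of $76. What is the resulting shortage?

Equilibrium price would be P* = 110, so the ceiling at 76 binds.
At P = 76: D = 1412.5 − 9(76) = 728.5, S = -292.5 + 6.5(76) = 201.5.
Shortage = 728.5 − 201.5 = 527.

Shortage = 527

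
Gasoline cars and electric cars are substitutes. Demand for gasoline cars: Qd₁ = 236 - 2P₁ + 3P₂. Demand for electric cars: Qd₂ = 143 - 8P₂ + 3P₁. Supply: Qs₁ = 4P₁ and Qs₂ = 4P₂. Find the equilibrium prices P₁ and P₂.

Market 1: 236 - 2P₁ + 3P₂ = 4P₁ → 6P₁ - 3P₂ = 236.
Market 2: 12P₂ - 3P₁ = 143.
Eliminating P₂: 12×(1) + 3×(2) gives 63P₁ = 3261, so P₁ = 1087/21.
Back-substitute into (2): P₂ = (143 + 3×1087/21) / 12 = 174/7.

P₁ = 1087/21, P₂ = 174/7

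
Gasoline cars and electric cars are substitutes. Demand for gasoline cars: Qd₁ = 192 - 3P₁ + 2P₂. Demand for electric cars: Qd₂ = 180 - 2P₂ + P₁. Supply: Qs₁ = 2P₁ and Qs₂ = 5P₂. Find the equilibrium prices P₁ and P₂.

P₁ = 568/11, P₂ = 364/11

Market 1: 192 - 3P₁ + 2P₂ = 2P₁ → 5P₁ - 2P₂ = 192.
Market 2: 7P₂ - P₁ = 180.
Eliminating P₂: 7×(1) + 2×(2) gives 33P₁ = 1704, so P₁ = 568/11.
Back-substitute into (2): P₂ = (180 + 1×568/11) / 7 = 364/11.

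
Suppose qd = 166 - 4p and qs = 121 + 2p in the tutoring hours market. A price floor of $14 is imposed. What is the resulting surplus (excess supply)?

Surplus = 39

Equilibrium price would be p* = 7.5, so the floor at 14 binds.
At p = 14: qd = 110, qs = 149.
Surplus = 149 − 110 = 39.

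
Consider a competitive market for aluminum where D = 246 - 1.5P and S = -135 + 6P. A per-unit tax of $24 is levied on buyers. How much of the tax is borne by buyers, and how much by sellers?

Pre-tax equilibrium: P* = 50.8, Q* = 169.8.
Tax on buyers shifts demand to D = 246 − 1.5(P + 24) = 210 - 1.5P.
210 - 1.5P = -135 + 6P gives seller price Ps = 46; buyers pay Pb = 46 + 24 = 70.
New quantity: Q = 246 − 1.5(70) = 141.
Buyer burden = 70 − 50.8 = 19.2; seller burden = 50.8 − 46 = 4.8.

Buyers bear $19.2, sellers bear $4.8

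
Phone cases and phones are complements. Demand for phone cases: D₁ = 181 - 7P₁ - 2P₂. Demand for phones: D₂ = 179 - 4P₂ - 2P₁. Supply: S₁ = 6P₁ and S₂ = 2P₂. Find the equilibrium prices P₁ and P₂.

P₁ = 364/37, P₂ = 1965/74

Market 1: 181 - 7P₁ - 2P₂ = 6P₁ → 13P₁ + 2P₂ = 181.
Market 2: 6P₂ + 2P₁ = 179.
Eliminating P₂: 6×(1) − 2×(2) gives 74P₁ = 728, so P₁ = 364/37.
Back-substitute into (2): P₂ = (179 − 2×364/37) / 6 = 1965/74.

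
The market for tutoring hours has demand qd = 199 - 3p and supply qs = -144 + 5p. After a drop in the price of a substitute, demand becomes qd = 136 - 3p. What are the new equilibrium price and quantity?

p' = 35, q' = 31

Original equilibrium: p* = 42.875, q* = 70.375.
New equilibrium: 136 - 3p = -144 + 5p, so 280 = 8p and p' = 35; q' = 136 − 3(35) = 31.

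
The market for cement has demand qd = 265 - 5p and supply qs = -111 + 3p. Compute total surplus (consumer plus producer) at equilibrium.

Total surplus = 240

Equilibrium: 265 - 5p = -111 + 3p gives p* = 47, q* = 30.
Demand choke price: p = 53; supply starts at p = 37.
CS = ½(53 − 47)(30) = 90; PS = ½(47 − 37)(30) = 150.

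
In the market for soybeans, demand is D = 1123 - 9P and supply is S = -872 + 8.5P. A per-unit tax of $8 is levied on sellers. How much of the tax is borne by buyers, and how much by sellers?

Buyers bear 136/35, sellers bear 144/35

Pre-tax equilibrium: P* = 114, Q* = 97.
Tax on sellers shifts supply to S = -872 + 8.5(P − 8) = -940 + 8.5P.
1123 - 9P = -940 + 8.5P gives buyer price Pb = 4126/35; sellers receive Ps = 4126/35 − 8 = 3846/35.
New quantity: Q = 1123 − 9(4126/35) = 2171/35.
Buyer burden = 4126/35 − 114 = 136/35; seller burden = 114 − 3846/35 = 144/35.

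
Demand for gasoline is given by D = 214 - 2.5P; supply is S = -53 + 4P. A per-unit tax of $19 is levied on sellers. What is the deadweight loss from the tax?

Deadweight loss = 3610/13

Pre-tax equilibrium: P* = 534/13, Q* = 1447/13.
Tax on sellers shifts supply to S = -53 + 4(P − 19) = -129 + 4P.
214 - 2.5P = -129 + 4P gives buyer price Pb = 686/13; sellers receive Ps = 686/13 − 19 = 439/13.
New quantity: Q = 214 − 2.5(686/13) = 1067/13.
DWL = ½ × 19 × (1447/13 − 1067/13) = 3610/13.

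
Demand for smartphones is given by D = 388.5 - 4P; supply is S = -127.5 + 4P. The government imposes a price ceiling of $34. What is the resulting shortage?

Shortage = 244

Equilibrium price would be P* = 64.5, so the ceiling at 34 binds.
At P = 34: D = 388.5 − 4(34) = 252.5, S = -127.5 + 4(34) = 8.5.
Shortage = 252.5 − 8.5 = 244.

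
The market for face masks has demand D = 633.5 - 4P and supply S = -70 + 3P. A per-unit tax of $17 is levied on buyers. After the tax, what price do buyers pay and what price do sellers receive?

Buyers pay 1509/14, sellers receive 1271/14

Pre-tax equilibrium: P* = 100.5, Q* = 231.5.
Tax on buyers shifts demand to D = 633.5 − 4(P + 17) = 565.5 - 4P.
565.5 - 4P = -70 + 3P gives seller price Ps = 1271/14; buyers pay Pb = 1271/14 + 17 = 1509/14.
New quantity: Q = 633.5 − 4(1509/14) = 2833/14.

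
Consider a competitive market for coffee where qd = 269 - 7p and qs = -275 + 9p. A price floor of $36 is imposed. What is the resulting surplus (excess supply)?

Surplus = 32

Equilibrium price would be p* = 34, so the floor at 36 binds.
At p = 36: qd = 17, qs = 49.
Surplus = 49 − 17 = 32.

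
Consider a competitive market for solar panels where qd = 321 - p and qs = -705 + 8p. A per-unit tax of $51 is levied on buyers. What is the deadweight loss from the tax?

Pre-tax equilibrium: p* = 114, q* = 207.
Tax on buyers shifts demand to qd = 321 − 1(p + 51) = 270 - p.
270 - p = -705 + 8p gives seller price ps = 325/3; buyers pay pb = 325/3 + 51 = 478/3.
New quantity: q = 321 − 1(478/3) = 485/3.
DWL = ½ × 51 × (207 − 485/3) = 1156.

Deadweight loss = 1156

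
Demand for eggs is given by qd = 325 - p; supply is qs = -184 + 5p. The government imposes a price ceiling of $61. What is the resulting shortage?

Equilibrium price would be p* = 509/6, so the ceiling at 61 binds.
At p = 61: qd = 325 − 1(61) = 264, qs = -184 + 5(61) = 121.
Shortage = 264 − 121 = 143.

Shortage = 143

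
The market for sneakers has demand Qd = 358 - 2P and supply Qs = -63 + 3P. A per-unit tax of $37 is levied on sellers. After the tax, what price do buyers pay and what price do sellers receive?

Buyers pay $106.4, sellers receive $69.4

Pre-tax equilibrium: P* = 84.2, Q* = 189.6.
Tax on sellers shifts supply to Qs = -63 + 3(P − 37) = -174 + 3P.
358 - 2P = -174 + 3P gives buyer price Pb = 106.4; sellers receive Ps = 106.4 − 37 = 69.4.
New quantity: Q = 358 − 2(106.4) = 145.2.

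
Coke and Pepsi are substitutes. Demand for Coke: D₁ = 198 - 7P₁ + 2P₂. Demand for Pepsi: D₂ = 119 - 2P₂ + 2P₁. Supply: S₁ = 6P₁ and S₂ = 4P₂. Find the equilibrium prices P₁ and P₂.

Market 1: 198 - 7P₁ + 2P₂ = 6P₁ → 13P₁ - 2P₂ = 198.
Market 2: 6P₂ - 2P₁ = 119.
Eliminating P₂: 6×(1) + 2×(2) gives 74P₁ = 1426, so P₁ = 713/37.
Back-substitute into (2): P₂ = (119 + 2×713/37) / 6 = 1943/74.

P₁ = 713/37, P₂ = 1943/74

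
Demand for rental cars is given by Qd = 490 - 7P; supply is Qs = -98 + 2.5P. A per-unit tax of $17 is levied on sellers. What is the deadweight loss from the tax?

Pre-tax equilibrium: P* = 1176/19, Q* = 1078/19.
Tax on sellers shifts supply to Qs = -98 + 2.5(P − 17) = -140.5 + 2.5P.
490 - 7P = -140.5 + 2.5P gives buyer price Pb = 1261/19; sellers receive Ps = 1261/19 − 17 = 938/19.
New quantity: Q = 490 − 7(1261/19) = 483/19.
DWL = ½ × 17 × (1078/19 − 483/19) = 10115/38.

Deadweight loss = 10115/38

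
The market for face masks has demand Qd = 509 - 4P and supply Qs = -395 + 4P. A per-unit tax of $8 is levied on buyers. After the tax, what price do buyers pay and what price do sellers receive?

Buyers pay $117, sellers receive $109

Pre-tax equilibrium: P* = 113, Q* = 57.
Tax on buyers shifts demand to Qd = 509 − 4(P + 8) = 477 - 4P.
477 - 4P = -395 + 4P gives seller price Ps = 109; buyers pay Pb = 109 + 8 = 117.
New quantity: Q = 509 − 4(117) = 41.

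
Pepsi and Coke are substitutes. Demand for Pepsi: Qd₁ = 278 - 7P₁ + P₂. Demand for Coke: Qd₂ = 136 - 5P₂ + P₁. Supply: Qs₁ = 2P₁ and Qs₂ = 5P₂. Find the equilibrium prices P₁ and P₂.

Market 1: 278 - 7P₁ + P₂ = 2P₁ → 9P₁ - P₂ = 278.
Market 2: 10P₂ - P₁ = 136.
Eliminating P₂: 10×(1) + 1×(2) gives 89P₁ = 2916, so P₁ = 2916/89.
Back-substitute into (2): P₂ = (136 + 1×2916/89) / 10 = 1502/89.

P₁ = 2916/89, P₂ = 1502/89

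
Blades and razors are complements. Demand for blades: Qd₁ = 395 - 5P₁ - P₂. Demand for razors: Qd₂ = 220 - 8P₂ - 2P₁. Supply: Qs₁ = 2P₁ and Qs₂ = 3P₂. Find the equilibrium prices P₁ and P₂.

P₁ = 55, P₂ = 10

Market 1: 395 - 5P₁ - P₂ = 2P₁ → 7P₁ + P₂ = 395.
Market 2: 11P₂ + 2P₁ = 220.
Eliminating P₂: 11×(1) − 1×(2) gives 75P₁ = 4125, so P₁ = 55.
Back-substitute into (2): P₂ = (220 − 2×55) / 11 = 10.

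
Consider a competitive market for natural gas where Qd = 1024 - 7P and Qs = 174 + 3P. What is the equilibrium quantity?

Q* = 429

Set Qd = Qs: 1024 - 7P = 174 + 3P.
850 = 10P, so P* = 85.
Q* = 1024 − 7(85) = 429.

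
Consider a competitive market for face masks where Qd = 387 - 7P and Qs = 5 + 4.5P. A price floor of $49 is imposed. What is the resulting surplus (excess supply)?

Surplus = 181.5

Equilibrium price would be P* = 764/23, so the floor at 49 binds.
At P = 49: Qd = 44, Qs = 225.5.
Surplus = 225.5 − 44 = 181.5.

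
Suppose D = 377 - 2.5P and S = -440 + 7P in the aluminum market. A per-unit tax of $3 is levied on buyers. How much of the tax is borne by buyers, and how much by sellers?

Pre-tax equilibrium: P* = 86, Q* = 162.
Tax on buyers shifts demand to D = 377 − 2.5(P + 3) = 369.5 - 2.5P.
369.5 - 2.5P = -440 + 7P gives seller price Ps = 1619/19; buyers pay Pb = 1619/19 + 3 = 1676/19.
New quantity: Q = 377 − 2.5(1676/19) = 2973/19.
Buyer burden = 1676/19 − 86 = 42/19; seller burden = 86 − 1619/19 = 15/19.

Buyers bear 42/19, sellers bear 15/19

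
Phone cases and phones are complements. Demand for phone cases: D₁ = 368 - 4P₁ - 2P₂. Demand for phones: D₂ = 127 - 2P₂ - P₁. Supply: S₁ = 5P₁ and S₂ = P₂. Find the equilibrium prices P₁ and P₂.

Market 1: 368 - 4P₁ - 2P₂ = 5P₁ → 9P₁ + 2P₂ = 368.
Market 2: 3P₂ + P₁ = 127.
Eliminating P₂: 3×(1) − 2×(2) gives 25P₁ = 850, so P₁ = 34.
Back-substitute into (2): P₂ = (127 − 1×34) / 3 = 31.

P₁ = 34, P₂ = 31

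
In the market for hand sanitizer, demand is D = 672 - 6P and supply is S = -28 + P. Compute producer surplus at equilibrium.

Equilibrium: 672 - 6P = -28 + P gives P* = 100, Q* = 72.
Supply starts at P = 28 (where S = 0).
PS = ½(100 − 28)(72) = 2592.

Producer surplus = 2592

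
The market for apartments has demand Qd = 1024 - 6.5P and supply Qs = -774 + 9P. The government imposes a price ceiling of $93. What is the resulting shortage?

Shortage = 356.5

Equilibrium price would be P* = 116, so the ceiling at 93 binds.
At P = 93: Qd = 1024 − 6.5(93) = 419.5, Qs = -774 + 9(93) = 63.
Shortage = 419.5 − 63 = 356.5.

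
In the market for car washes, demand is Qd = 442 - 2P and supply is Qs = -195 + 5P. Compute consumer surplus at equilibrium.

Consumer surplus = 16900

Equilibrium: 442 - 2P = -195 + 5P gives P* = 91, Q* = 260.
Demand choke price (Qd = 0): P = 221.
CS = ½(221 − 91)(260) = 16900.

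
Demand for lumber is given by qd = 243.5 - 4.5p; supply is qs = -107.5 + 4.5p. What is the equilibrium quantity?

q* = 68

Set qd = qs: 243.5 - 4.5p = -107.5 + 4.5p.
351 = 9p, so p* = 39.
q* = 243.5 − 4.5(39) = 68.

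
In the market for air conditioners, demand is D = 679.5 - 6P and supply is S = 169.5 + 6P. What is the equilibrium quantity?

Set D = S: 679.5 - 6P = 169.5 + 6P.
510 = 12P, so P* = 42.5.
Q* = 679.5 − 6(42.5) = 424.5.

Q* = 424.5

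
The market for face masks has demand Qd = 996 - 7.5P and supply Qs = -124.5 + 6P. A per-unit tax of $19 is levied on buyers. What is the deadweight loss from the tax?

Pre-tax equilibrium: P* = 83, Q* = 373.5.
Tax on buyers shifts demand to Qd = 996 − 7.5(P + 19) = 853.5 - 7.5P.
853.5 - 7.5P = -124.5 + 6P gives seller price Ps = 652/9; buyers pay Pb = 652/9 + 19 = 823/9.
New quantity: Q = 996 − 7.5(823/9) = 1861/6.
DWL = ½ × 19 × (373.5 − 1861/6) = 1805/3.

Deadweight loss = 1805/3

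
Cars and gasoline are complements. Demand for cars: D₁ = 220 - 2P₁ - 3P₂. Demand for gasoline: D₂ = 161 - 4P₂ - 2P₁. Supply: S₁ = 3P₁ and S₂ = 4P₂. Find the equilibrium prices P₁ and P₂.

P₁ = 1277/34, P₂ = 365/34

Market 1: 220 - 2P₁ - 3P₂ = 3P₁ → 5P₁ + 3P₂ = 220.
Market 2: 8P₂ + 2P₁ = 161.
Eliminating P₂: 8×(1) − 3×(2) gives 34P₁ = 1277, so P₁ = 1277/34.
Back-substitute into (2): P₂ = (161 − 2×1277/34) / 8 = 365/34.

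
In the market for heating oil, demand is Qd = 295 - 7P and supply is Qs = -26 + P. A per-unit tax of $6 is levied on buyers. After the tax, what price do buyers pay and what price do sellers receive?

Pre-tax equilibrium: P* = 40.125, Q* = 14.125.
Tax on buyers shifts demand to Qd = 295 − 7(P + 6) = 253 - 7P.
253 - 7P = -26 + P gives seller price Ps = 34.875; buyers pay Pb = 34.875 + 6 = 40.875.
New quantity: Q = 295 − 7(40.875) = 8.875.

Buyers pay $40.875, sellers receive $34.875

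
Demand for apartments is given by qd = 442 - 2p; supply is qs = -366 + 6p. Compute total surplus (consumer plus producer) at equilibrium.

Total surplus = 19200

Equilibrium: 442 - 2p = -366 + 6p gives p* = 101, q* = 240.
Demand choke price: p = 221; supply starts at p = 61.
CS = ½(221 − 101)(240) = 14400; PS = ½(101 − 61)(240) = 4800.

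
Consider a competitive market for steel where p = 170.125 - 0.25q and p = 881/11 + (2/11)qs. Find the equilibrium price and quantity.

Set the two price expressions equal: 170.125 - 0.25q = 881/11 + (2/11)q.
7923/88 = (19/44)q, so q* = 208.5.
p* = 170.125 − (0.25)(208.5) = 118.

p* = 118, q* = 208.5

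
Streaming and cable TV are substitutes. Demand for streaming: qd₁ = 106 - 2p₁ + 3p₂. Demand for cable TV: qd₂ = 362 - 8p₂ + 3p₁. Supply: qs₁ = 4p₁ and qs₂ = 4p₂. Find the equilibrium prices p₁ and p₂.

p₁ = 262/7, p₂ = 830/21

Market 1: 106 - 2p₁ + 3p₂ = 4p₁ → 6p₁ - 3p₂ = 106.
Market 2: 12p₂ - 3p₁ = 362.
Eliminating p₂: 12×(1) + 3×(2) gives 63p₁ = 2358, so p₁ = 262/7.
Back-substitute into (2): p₂ = (362 + 3×262/7) / 12 = 830/21.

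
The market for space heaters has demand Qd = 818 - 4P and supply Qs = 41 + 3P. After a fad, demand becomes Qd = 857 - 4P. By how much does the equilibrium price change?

ΔP = 39/7

Original equilibrium: P* = 111, Q* = 374.
New equilibrium: 857 - 4P = 41 + 3P, so 816 = 7P and P' = 816/7; Q' = 857 − 4(816/7) = 2735/7.
Change in price: 816/7 − 111 = 39/7.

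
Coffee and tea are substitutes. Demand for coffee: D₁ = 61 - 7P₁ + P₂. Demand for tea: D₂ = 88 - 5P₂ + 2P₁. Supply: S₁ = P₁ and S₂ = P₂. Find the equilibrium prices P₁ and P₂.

P₁ = 227/23, P₂ = 413/23

Market 1: 61 - 7P₁ + P₂ = P₁ → 8P₁ - P₂ = 61.
Market 2: 6P₂ - 2P₁ = 88.
Eliminating P₂: 6×(1) + 1×(2) gives 46P₁ = 454, so P₁ = 227/23.
Back-substitute into (2): P₂ = (88 + 2×227/23) / 6 = 413/23.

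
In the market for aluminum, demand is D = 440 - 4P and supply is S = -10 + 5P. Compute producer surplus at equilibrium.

Producer surplus = 5760

Equilibrium: 440 - 4P = -10 + 5P gives P* = 50, Q* = 240.
Supply starts at P = 2 (where S = 0).
PS = ½(50 − 2)(240) = 5760.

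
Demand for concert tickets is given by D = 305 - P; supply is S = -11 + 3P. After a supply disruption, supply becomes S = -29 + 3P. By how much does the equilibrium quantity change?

ΔQ = -4.5

Original equilibrium: P* = 79, Q* = 226.
New equilibrium: 305 - P = -29 + 3P, so 334 = 4P and P' = 83.5; Q' = 305 − 1(83.5) = 221.5.
Change in quantity: 221.5 − 226 = -4.5.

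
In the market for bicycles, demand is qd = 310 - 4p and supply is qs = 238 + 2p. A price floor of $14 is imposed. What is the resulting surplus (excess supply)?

Equilibrium price would be p* = 12, so the floor at 14 binds.
At p = 14: qd = 254, qs = 266.
Surplus = 266 − 254 = 12.

Surplus = 12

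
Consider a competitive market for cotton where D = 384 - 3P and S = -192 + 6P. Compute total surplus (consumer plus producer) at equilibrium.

Total surplus = 9216

Equilibrium: 384 - 3P = -192 + 6P gives P* = 64, Q* = 192.
Demand choke price: P = 128; supply starts at P = 32.
CS = ½(128 − 64)(192) = 6144; PS = ½(64 − 32)(192) = 3072.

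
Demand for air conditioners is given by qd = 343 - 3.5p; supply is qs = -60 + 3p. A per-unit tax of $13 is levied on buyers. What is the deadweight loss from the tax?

Pre-tax equilibrium: p* = 62, q* = 126.
Tax on buyers shifts demand to qd = 343 − 3.5(p + 13) = 297.5 - 3.5p.
297.5 - 3.5p = -60 + 3p gives seller price ps = 55; buyers pay pb = 55 + 13 = 68.
New quantity: q = 343 − 3.5(68) = 105.
DWL = ½ × 13 × (126 − 105) = 136.5.

Deadweight loss = 136.5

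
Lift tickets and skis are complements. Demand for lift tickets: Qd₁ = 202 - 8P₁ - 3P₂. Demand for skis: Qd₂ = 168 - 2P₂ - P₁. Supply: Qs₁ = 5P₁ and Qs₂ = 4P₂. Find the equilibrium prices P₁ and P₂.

P₁ = 9.44, P₂ = 1982/75

Market 1: 202 - 8P₁ - 3P₂ = 5P₁ → 13P₁ + 3P₂ = 202.
Market 2: 6P₂ + P₁ = 168.
Eliminating P₂: 6×(1) − 3×(2) gives 75P₁ = 708, so P₁ = 9.44.
Back-substitute into (2): P₂ = (168 − 1×9.44) / 6 = 1982/75.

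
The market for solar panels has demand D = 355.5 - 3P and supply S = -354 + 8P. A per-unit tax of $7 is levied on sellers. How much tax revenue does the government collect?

Tax revenue = 11298/11

Pre-tax equilibrium: P* = 64.5, Q* = 162.
Tax on sellers shifts supply to S = -354 + 8(P − 7) = -410 + 8P.
355.5 - 3P = -410 + 8P gives buyer price Pb = 1531/22; sellers receive Ps = 1531/22 − 7 = 1377/22.
New quantity: Q = 355.5 − 3(1531/22) = 1614/11.
Revenue = 7 × 1614/11 = 11298/11.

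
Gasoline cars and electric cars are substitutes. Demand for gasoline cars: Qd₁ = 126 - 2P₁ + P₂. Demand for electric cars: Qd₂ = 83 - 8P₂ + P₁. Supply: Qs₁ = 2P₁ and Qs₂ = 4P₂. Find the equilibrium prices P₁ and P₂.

P₁ = 1595/47, P₂ = 458/47

Market 1: 126 - 2P₁ + P₂ = 2P₁ → 4P₁ - P₂ = 126.
Market 2: 12P₂ - P₁ = 83.
Eliminating P₂: 12×(1) + 1×(2) gives 47P₁ = 1595, so P₁ = 1595/47.
Back-substitute into (2): P₂ = (83 + 1×1595/47) / 12 = 458/47.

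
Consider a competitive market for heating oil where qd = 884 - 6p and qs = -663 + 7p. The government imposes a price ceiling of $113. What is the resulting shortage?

Equilibrium price would be p* = 119, so the ceiling at 113 binds.
At p = 113: qd = 884 − 6(113) = 206, qs = -663 + 7(113) = 128.
Shortage = 206 − 128 = 78.

Shortage = 78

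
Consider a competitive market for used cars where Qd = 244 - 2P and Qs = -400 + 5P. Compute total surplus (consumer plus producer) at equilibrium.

Total surplus = 1260

Equilibrium: 244 - 2P = -400 + 5P gives P* = 92, Q* = 60.
Demand choke price: P = 122; supply starts at P = 80.
CS = ½(122 − 92)(60) = 900; PS = ½(92 − 80)(60) = 360.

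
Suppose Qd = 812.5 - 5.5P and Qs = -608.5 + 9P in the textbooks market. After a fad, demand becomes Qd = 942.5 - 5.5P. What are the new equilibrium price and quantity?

Original equilibrium: P* = 98, Q* = 273.5.
New equilibrium: 942.5 - 5.5P = -608.5 + 9P, so 1551 = 14.5P and P' = 3102/29; Q' = 942.5 − 5.5(3102/29) = 20543/58.

P' = 3102/29, Q' = 20543/58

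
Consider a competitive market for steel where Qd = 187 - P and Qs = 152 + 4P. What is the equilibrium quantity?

Q* = 180

Set Qd = Qs: 187 - P = 152 + 4P.
35 = 5P, so P* = 7.
Q* = 187 − 1(7) = 180.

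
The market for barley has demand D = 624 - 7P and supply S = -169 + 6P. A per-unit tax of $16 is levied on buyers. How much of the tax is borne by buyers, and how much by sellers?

Buyers bear 96/13, sellers bear 112/13

Pre-tax equilibrium: P* = 61, Q* = 197.
Tax on buyers shifts demand to D = 624 − 7(P + 16) = 512 - 7P.
512 - 7P = -169 + 6P gives seller price Ps = 681/13; buyers pay Pb = 681/13 + 16 = 889/13.
New quantity: Q = 624 − 7(889/13) = 1889/13.
Buyer burden = 889/13 − 61 = 96/13; seller burden = 61 − 681/13 = 112/13.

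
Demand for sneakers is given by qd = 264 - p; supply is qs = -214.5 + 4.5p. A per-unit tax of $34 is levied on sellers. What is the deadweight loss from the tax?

Deadweight loss = 5202/11

Pre-tax equilibrium: p* = 87, q* = 177.
Tax on sellers shifts supply to qs = -214.5 + 4.5(p − 34) = -367.5 + 4.5p.
264 - p = -367.5 + 4.5p gives buyer price pb = 1263/11; sellers receive ps = 1263/11 − 34 = 889/11.
New quantity: q = 264 − 1(1263/11) = 1641/11.
DWL = ½ × 34 × (177 − 1641/11) = 5202/11.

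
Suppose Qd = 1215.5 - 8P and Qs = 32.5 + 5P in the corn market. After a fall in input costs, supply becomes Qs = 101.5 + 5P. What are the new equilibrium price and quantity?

Original equilibrium: P* = 91, Q* = 487.5.
New equilibrium: 1215.5 - 8P = 101.5 + 5P, so 1114 = 13P and P' = 1114/13; Q' = 1215.5 − 8(1114/13) = 13779/26.

P' = 1114/13, Q' = 13779/26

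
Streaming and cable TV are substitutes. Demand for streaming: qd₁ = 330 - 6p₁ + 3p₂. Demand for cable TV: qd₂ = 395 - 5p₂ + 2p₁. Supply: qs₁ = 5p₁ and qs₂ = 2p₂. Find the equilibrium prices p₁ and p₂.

p₁ = 3495/71, p₂ = 5005/71

Market 1: 330 - 6p₁ + 3p₂ = 5p₁ → 11p₁ - 3p₂ = 330.
Market 2: 7p₂ - 2p₁ = 395.
Eliminating p₂: 7×(1) + 3×(2) gives 71p₁ = 3495, so p₁ = 3495/71.
Back-substitute into (2): p₂ = (395 + 2×3495/71) / 7 = 5005/71.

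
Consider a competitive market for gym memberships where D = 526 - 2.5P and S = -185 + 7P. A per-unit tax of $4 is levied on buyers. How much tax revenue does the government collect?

Tax revenue = 25196/19

Pre-tax equilibrium: P* = 1422/19, Q* = 6439/19.
Tax on buyers shifts demand to D = 526 − 2.5(P + 4) = 516 - 2.5P.
516 - 2.5P = -185 + 7P gives seller price Ps = 1402/19; buyers pay Pb = 1402/19 + 4 = 1478/19.
New quantity: Q = 526 − 2.5(1478/19) = 6299/19.
Revenue = 4 × 6299/19 = 25196/19.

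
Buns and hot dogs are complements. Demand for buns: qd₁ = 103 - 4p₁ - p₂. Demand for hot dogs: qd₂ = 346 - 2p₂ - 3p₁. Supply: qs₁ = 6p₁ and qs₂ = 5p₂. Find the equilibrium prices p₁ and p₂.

Market 1: 103 - 4p₁ - p₂ = 6p₁ → 10p₁ + p₂ = 103.
Market 2: 7p₂ + 3p₁ = 346.
Eliminating p₂: 7×(1) − 1×(2) gives 67p₁ = 375, so p₁ = 375/67.
Back-substitute into (2): p₂ = (346 − 3×375/67) / 7 = 3151/67.

p₁ = 375/67, p₂ = 3151/67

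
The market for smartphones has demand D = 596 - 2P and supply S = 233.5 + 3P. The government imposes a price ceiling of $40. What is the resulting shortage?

Equilibrium price would be P* = 72.5, so the ceiling at 40 binds.
At P = 40: D = 596 − 2(40) = 516, S = 233.5 + 3(40) = 353.5.
Shortage = 516 − 353.5 = 162.5.

Shortage = 162.5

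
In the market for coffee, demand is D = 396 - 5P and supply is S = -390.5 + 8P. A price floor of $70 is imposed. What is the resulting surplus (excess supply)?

Equilibrium price would be P* = 60.5, so the floor at 70 binds.
At P = 70: D = 46, S = 169.5.
Surplus = 169.5 − 46 = 123.5.

Surplus = 123.5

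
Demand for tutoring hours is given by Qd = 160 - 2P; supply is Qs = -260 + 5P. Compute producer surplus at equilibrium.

Equilibrium: 160 - 2P = -260 + 5P gives P* = 60, Q* = 40.
Supply starts at P = 52 (where Qs = 0).
PS = ½(60 − 52)(40) = 160.

Producer surplus = 160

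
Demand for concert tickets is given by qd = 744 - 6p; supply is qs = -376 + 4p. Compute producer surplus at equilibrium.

Equilibrium: 744 - 6p = -376 + 4p gives p* = 112, q* = 72.
Supply starts at p = 94 (where qs = 0).
PS = ½(112 − 94)(72) = 648.

Producer surplus = 648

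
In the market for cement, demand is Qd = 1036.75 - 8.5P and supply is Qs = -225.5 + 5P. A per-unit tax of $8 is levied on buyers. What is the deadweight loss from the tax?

Pre-tax equilibrium: P* = 93.5, Q* = 242.
Tax on buyers shifts demand to Qd = 1036.75 − 8.5(P + 8) = 968.75 - 8.5P.
968.75 - 8.5P = -225.5 + 5P gives seller price Ps = 4777/54; buyers pay Pb = 4777/54 + 8 = 5209/54.
New quantity: Q = 1036.75 − 8.5(5209/54) = 5854/27.
DWL = ½ × 8 × (242 − 5854/27) = 2720/27.

Deadweight loss = 2720/27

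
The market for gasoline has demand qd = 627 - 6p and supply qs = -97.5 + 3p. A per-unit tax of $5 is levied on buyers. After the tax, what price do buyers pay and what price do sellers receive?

Buyers pay 493/6, sellers receive 463/6

Pre-tax equilibrium: p* = 80.5, q* = 144.
Tax on buyers shifts demand to qd = 627 − 6(p + 5) = 597 - 6p.
597 - 6p = -97.5 + 3p gives seller price ps = 463/6; buyers pay pb = 463/6 + 5 = 493/6.
New quantity: q = 627 − 6(493/6) = 134.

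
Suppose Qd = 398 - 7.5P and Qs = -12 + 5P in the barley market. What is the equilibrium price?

Set Qd = Qs: 398 - 7.5P = -12 + 5P.
410 = 12.5P, so P* = 32.8.
Q* = 398 − 7.5(32.8) = 152.

P* = 32.8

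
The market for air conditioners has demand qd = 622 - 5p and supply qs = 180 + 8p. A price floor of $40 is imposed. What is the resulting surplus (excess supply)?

Surplus = 78

Equilibrium price would be p* = 34, so the floor at 40 binds.
At p = 40: qd = 422, qs = 500.
Surplus = 500 − 422 = 78.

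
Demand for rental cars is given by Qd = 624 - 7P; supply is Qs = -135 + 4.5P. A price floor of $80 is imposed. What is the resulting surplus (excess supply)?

Surplus = 161

Equilibrium price would be P* = 66, so the floor at 80 binds.
At P = 80: Qd = 64, Qs = 225.
Surplus = 225 − 64 = 161.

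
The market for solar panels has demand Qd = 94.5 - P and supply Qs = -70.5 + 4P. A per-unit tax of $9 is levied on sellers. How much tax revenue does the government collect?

Pre-tax equilibrium: P* = 33, Q* = 61.5.
Tax on sellers shifts supply to Qs = -70.5 + 4(P − 9) = -106.5 + 4P.
94.5 - P = -106.5 + 4P gives buyer price Pb = 40.2; sellers receive Ps = 40.2 − 9 = 31.2.
New quantity: Q = 94.5 − 1(40.2) = 54.3.
Revenue = 9 × 54.3 = 488.7.

Tax revenue = 488.7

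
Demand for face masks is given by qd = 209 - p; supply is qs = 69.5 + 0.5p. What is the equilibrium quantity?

Set qd = qs: 209 - p = 69.5 + 0.5p.
139.5 = 1.5p, so p* = 93.
q* = 209 − 1(93) = 116.

q* = 116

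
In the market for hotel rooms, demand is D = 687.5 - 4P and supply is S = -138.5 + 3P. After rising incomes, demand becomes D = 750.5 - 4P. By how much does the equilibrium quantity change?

Original equilibrium: P* = 118, Q* = 215.5.
New equilibrium: 750.5 - 4P = -138.5 + 3P, so 889 = 7P and P' = 127; Q' = 750.5 − 4(127) = 242.5.
Change in quantity: 242.5 − 215.5 = 27.

ΔQ = 27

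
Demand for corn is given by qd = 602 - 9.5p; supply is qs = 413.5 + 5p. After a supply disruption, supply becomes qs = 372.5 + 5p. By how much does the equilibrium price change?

Original equilibrium: p* = 13, q* = 478.5.
New equilibrium: 602 - 9.5p = 372.5 + 5p, so 229.5 = 14.5p and p' = 459/29; q' = 602 − 9.5(459/29) = 26195/58.
Change in price: 459/29 − 13 = 82/29.

Δp = 82/29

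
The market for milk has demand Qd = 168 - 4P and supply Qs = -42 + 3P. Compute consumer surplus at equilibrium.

Equilibrium: 168 - 4P = -42 + 3P gives P* = 30, Q* = 48.
Demand choke price (Qd = 0): P = 42.
CS = ½(42 − 30)(48) = 288.

Consumer surplus = 288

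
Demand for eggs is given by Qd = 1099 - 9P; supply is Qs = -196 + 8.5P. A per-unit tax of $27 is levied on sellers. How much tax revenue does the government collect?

Pre-tax equilibrium: P* = 74, Q* = 433.
Tax on sellers shifts supply to Qs = -196 + 8.5(P − 27) = -425.5 + 8.5P.
1099 - 9P = -425.5 + 8.5P gives buyer price Pb = 3049/35; sellers receive Ps = 3049/35 − 27 = 2104/35.
New quantity: Q = 1099 − 9(3049/35) = 11024/35.
Revenue = 27 × 11024/35 = 297648/35.

Tax revenue = 297648/35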